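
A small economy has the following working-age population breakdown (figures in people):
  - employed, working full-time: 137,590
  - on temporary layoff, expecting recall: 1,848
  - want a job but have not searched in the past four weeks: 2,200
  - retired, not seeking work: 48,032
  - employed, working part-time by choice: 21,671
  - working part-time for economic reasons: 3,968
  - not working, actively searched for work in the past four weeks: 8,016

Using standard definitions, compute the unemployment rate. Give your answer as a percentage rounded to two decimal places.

Unemployment rate ≈ 5.70%.

Employed = 137,590 + 21,671 + 3,968 = 163,229 (anyone who worked, including part-time for economic reasons, counts as employed).
Unemployed = 1,848 + 8,016 = 9,864 (jobless and actively searching, or on temporary layoff).
Labor force = 163,229 + 9,864 = 173,093.
Unemployment rate = 9,864 / 173,093 = 5.70%.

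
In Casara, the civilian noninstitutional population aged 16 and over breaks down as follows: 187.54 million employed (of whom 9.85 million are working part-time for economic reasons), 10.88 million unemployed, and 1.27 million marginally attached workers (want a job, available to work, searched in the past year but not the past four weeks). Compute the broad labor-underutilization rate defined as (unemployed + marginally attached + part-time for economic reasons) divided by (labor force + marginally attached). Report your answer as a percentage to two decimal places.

Broad underutilization rate ≈ 11.02%.

Labor force = 187.54 + 10.88 = 198.42 million.
Numerator = 10.88 + 1.27 + 9.85 = 22.00 million.
Denominator = 198.42 + 1.27 = 199.69 million.
Broad rate = 22.00 / 199.69 = 11.02%.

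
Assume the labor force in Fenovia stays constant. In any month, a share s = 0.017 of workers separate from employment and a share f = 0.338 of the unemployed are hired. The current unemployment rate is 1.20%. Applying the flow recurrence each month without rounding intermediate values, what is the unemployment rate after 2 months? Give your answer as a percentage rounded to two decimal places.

Unemployment rate after two months ≈ 3.30%.

With a fixed labor force, u_{t+1} = u_t + s·(1−u_t) − f·u_t = u_t·(1−s−f) + s.
Here 1−s−f = 0.645 and s = 0.017.
u_1 = 0.012000 × 0.645 + 0.017 = 0.024740.
u_2 = 0.024740 × 0.645 + 0.017 = 0.032957.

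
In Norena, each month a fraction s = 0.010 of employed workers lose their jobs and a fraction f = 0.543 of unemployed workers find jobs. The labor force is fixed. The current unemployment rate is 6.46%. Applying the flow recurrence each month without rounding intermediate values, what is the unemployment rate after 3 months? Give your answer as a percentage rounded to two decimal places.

Unemployment rate after three months ≈ 2.22%.

With a fixed labor force, u_{t+1} = u_t + s·(1−u_t) − f·u_t = u_t·(1−s−f) + s.
Here 1−s−f = 0.447 and s = 0.010.
u_1 = 0.064600 × 0.447 + 0.010 = 0.038876.
u_2 = 0.038876 × 0.447 + 0.010 = 0.027378.
u_3 = 0.027378 × 0.447 + 0.010 = 0.022238.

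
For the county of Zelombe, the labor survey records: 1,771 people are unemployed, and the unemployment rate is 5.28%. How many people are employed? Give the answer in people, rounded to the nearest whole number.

About 31,771 are employed.

Labor force = U / u = 1,771 / 0.0528 ≈ 33,542.
Employed = labor force − unemployed = 33,542 − 1,771 = 31,771.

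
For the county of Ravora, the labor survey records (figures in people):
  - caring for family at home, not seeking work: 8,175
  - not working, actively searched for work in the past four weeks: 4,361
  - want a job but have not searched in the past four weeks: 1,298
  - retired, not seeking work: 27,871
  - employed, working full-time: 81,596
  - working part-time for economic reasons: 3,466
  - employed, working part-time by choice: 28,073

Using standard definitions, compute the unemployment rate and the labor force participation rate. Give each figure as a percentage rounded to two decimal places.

Employed = 81,596 + 3,466 + 28,073 = 113,135 (anyone who worked, including part-time for economic reasons, counts as employed).
Unemployed = 4,361.
Labor force = 113,135 + 4,361 = 117,496.
Not in labor force = 8,175 + 1,298 + 27,871 = 37,344 (those not working and not actively searching are outside the labor force — including those who want a job but have given up searching).
Civilian working-age population = 117,496 + 37,344 = 154,840.
Unemployment rate = 4,361 / 117,496 = 3.71%.
Labor force participation rate = 117,496 / 154,840 = 75.88%.

Unemployment rate ≈ 3.71%; labor force participation rate ≈ 75.88%.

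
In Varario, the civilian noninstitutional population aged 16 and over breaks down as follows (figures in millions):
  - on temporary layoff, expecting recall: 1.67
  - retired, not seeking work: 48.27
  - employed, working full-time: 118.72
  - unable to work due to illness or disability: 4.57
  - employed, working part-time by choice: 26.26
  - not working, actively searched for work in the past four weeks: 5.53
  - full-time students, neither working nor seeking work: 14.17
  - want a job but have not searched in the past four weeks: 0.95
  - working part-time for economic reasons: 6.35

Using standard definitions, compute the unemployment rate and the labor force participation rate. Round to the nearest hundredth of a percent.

Unemployment rate ≈ 4.54%; labor force participation rate ≈ 69.99%.

Employed = 118.72 + 26.26 + 6.35 = 151.33 million (anyone who worked, including part-time for economic reasons, counts as employed).
Unemployed = 1.67 + 5.53 = 7.20 million (jobless and actively searching, or on temporary layoff).
Labor force = 151.33 + 7.20 = 158.53 million.
Not in labor force = 48.27 + 4.57 + 14.17 + 0.95 = 67.96 million (those not working and not actively searching are outside the labor force — including those who want a job but have given up searching).
Civilian working-age population = 158.53 + 67.96 = 226.49 million.
Unemployment rate = 7.20 / 158.53 = 4.54%.
Labor force participation rate = 158.53 / 226.49 = 69.99%.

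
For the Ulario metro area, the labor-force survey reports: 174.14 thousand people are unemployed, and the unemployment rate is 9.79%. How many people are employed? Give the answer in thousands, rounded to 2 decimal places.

About 1,604.61 thousand are employed.

Labor force = U / u = 174.14 / 0.0979 ≈ 1,778.75 thousand.
Employed = labor force − unemployed = 1,778.75 − 174.14 = 1,604.61 thousand.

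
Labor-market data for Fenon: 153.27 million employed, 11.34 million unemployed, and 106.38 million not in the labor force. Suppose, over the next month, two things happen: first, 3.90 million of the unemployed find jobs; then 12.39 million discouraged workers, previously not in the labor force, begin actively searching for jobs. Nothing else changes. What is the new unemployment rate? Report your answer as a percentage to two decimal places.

New unemployment rate ≈ 11.20%.

Initially, labor force = 153.27 + 11.34 = 164.61 million, so u = 11.34/164.61 = 6.89%.
After the first change, unemployed falls and employed rises by 3.90; labor force unchanged → E = 157.17, U = 7.44, labor force = 164.61 million.
After the second change, unemployed and labor force both rise by 12.39 → E = 157.17, U = 19.83, labor force = 177.00 million.
New unemployment rate = 19.83 / 177.00 = 11.20%.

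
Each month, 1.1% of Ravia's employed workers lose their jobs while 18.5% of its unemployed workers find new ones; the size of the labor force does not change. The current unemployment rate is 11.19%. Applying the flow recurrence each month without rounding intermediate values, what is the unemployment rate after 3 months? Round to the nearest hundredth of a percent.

Unemployment rate after three months ≈ 8.51%.

With a fixed labor force, u_{t+1} = u_t + s·(1−u_t) − f·u_t = u_t·(1−s−f) + s.
Here 1−s−f = 0.804 and s = 0.011.
u_1 = 0.111900 × 0.804 + 0.011 = 0.100968.
u_2 = 0.100968 × 0.804 + 0.011 = 0.092178.
u_3 = 0.092178 × 0.804 + 0.011 = 0.085111.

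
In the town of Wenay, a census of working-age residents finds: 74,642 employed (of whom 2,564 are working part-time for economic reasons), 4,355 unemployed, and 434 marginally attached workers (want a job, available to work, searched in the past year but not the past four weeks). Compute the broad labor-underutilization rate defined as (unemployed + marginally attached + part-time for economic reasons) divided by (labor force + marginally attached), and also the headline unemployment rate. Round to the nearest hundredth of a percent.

Labor force = 74,642 + 4,355 = 78,997.
Numerator = 4,355 + 434 + 2,564 = 7,353.
Denominator = 78,997 + 434 = 79,431.
Broad rate = 7,353 / 79,431 = 9.26%.
Headline unemployment rate = 4,355 / 78,997 = 5.51%.

Broad underutilization rate ≈ 9.26%; headline unemployment rate ≈ 5.51%.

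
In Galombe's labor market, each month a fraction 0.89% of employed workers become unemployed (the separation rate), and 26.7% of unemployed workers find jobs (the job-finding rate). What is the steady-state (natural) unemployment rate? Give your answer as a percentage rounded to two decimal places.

At steady state the flows balance: s·E = f·U, so U/(E+U) = s/(s+f).
u* = 0.89 / (0.89 + 26.7) = 0.89 / 27.59 = 3.23%.

Steady-state unemployment rate ≈ 3.23%.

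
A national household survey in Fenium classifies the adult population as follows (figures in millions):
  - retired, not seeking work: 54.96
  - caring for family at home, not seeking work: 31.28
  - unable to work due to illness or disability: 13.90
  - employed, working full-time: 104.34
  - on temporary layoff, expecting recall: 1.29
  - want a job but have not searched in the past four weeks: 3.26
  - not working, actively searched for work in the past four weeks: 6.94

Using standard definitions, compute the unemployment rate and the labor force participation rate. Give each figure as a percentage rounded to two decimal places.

Employed = 104.34 million.
Unemployed = 1.29 + 6.94 = 8.23 million (jobless and actively searching, or on temporary layoff).
Labor force = 104.34 + 8.23 = 112.57 million.
Not in labor force = 54.96 + 31.28 + 13.90 + 3.26 = 103.40 million (those not working and not actively searching are outside the labor force — including those who want a job but have given up searching).
Civilian working-age population = 112.57 + 103.40 = 215.97 million.
Unemployment rate = 8.23 / 112.57 = 7.31%.
Labor force participation rate = 112.57 / 215.97 = 52.12%.

Unemployment rate ≈ 7.31%; labor force participation rate ≈ 52.12%.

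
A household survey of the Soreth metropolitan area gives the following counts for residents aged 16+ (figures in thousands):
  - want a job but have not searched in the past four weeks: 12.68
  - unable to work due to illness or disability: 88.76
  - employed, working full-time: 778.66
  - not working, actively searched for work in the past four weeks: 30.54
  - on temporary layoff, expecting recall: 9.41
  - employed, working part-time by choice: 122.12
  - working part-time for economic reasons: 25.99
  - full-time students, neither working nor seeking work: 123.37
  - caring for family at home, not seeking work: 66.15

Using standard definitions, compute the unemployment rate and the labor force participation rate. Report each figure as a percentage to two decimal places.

Employed = 778.66 + 122.12 + 25.99 = 926.77 thousand (anyone who worked, including part-time for economic reasons, counts as employed).
Unemployed = 30.54 + 9.41 = 39.95 thousand (jobless and actively searching, or on temporary layoff).
Labor force = 926.77 + 39.95 = 966.72 thousand.
Not in labor force = 12.68 + 88.76 + 123.37 + 66.15 = 290.96 thousand (those not working and not actively searching are outside the labor force — including those who want a job but have given up searching).
Civilian working-age population = 966.72 + 290.96 = 1,257.68 thousand.
Unemployment rate = 39.95 / 966.72 = 4.13%.
Labor force participation rate = 966.72 / 1,257.68 = 76.87%.

Unemployment rate ≈ 4.13%; labor force participation rate ≈ 76.87%.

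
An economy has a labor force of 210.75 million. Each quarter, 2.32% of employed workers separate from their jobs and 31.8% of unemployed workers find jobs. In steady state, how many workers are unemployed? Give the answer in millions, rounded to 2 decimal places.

About 14.33 million are unemployed in steady state.

Steady-state unemployment rate u* = s/(s+f) = 2.32/(2.32+31.8) = 0.067995.
Unemployed = u* × labor force = 0.067995 × 210.75 ≈ 14.33 million.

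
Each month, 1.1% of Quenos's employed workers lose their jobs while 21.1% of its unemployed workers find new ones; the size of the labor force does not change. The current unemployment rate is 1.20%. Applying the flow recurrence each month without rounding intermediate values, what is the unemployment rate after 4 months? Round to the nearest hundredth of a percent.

Unemployment rate after four months ≈ 3.58%.

With a fixed labor force, u_{t+1} = u_t + s·(1−u_t) − f·u_t = u_t·(1−s−f) + s.
Here 1−s−f = 0.778 and s = 0.011.
u_1 = 0.012000 × 0.778 + 0.011 = 0.020336.
u_2 = 0.020336 × 0.778 + 0.011 = 0.026821.
u_3 = 0.026821 × 0.778 + 0.011 = 0.031867.
u_4 = 0.031867 × 0.778 + 0.011 = 0.035793.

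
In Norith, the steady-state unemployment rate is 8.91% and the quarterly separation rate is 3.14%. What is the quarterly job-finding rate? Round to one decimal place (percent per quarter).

From u* = s/(s+f): f = s·(1−u)/u.
f = 3.14 × (1 − 0.0891) / 0.0891 = 2.8602 / 0.0891 ≈ 32.1% per quarter.

Job-finding rate ≈ 32.1% per quarter.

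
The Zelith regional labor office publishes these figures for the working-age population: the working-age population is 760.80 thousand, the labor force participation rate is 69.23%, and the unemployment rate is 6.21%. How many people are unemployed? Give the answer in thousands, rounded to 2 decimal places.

Labor force = 0.6923 × 760.80 = 526.70 thousand.
Unemployed = 0.0621 × 526.70 ≈ 32.71 thousand.

About 32.71 thousand are unemployed.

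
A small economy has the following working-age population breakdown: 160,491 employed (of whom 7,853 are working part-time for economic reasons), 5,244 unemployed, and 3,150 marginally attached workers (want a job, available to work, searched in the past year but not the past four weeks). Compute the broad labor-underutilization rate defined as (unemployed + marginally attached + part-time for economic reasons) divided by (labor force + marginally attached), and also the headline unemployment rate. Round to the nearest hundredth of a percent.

Labor force = 160,491 + 5,244 = 165,735.
Numerator = 5,244 + 3,150 + 7,853 = 16,247.
Denominator = 165,735 + 3,150 = 168,885.
Broad rate = 16,247 / 168,885 = 9.62%.
Headline unemployment rate = 5,244 / 165,735 = 3.16%.

Broad underutilization rate ≈ 9.62%; headline unemployment rate ≈ 3.16%.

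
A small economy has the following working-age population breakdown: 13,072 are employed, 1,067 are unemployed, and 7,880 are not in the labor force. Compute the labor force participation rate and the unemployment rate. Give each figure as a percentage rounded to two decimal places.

Labor force = employed + unemployed = 13,072 + 1,067 = 14,139.
Working-age population = 14,139 + 7,880 = 22,019.
Unemployment rate = 1,067 / 14,139 = 7.55%.
Labor force participation rate = 14,139 / 22,019 = 64.21%.

Labor force participation rate ≈ 64.21%; unemployment rate ≈ 7.55%.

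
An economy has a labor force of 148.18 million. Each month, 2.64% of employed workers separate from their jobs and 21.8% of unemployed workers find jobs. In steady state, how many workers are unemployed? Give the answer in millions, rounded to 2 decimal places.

Steady-state unemployment rate u* = s/(s+f) = 2.64/(2.64+21.8) = 0.108020.
Unemployed = u* × labor force = 0.108020 × 148.18 ≈ 16.01 million.

About 16.01 million are unemployed in steady state.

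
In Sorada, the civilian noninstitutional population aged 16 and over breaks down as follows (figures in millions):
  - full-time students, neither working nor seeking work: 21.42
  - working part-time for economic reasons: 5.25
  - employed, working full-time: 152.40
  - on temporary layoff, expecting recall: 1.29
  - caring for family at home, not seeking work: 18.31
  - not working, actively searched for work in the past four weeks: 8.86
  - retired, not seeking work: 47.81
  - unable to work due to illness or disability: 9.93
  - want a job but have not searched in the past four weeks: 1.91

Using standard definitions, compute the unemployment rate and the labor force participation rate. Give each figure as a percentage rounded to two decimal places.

Unemployment rate ≈ 6.05%; labor force participation rate ≈ 62.80%.

Employed = 5.25 + 152.40 = 157.65 million (anyone who worked, including part-time for economic reasons, counts as employed).
Unemployed = 1.29 + 8.86 = 10.15 million (jobless and actively searching, or on temporary layoff).
Labor force = 157.65 + 10.15 = 167.80 million.
Not in labor force = 21.42 + 18.31 + 47.81 + 9.93 + 1.91 = 99.38 million (those not working and not actively searching are outside the labor force — including those who want a job but have given up searching).
Civilian working-age population = 167.80 + 99.38 = 267.18 million.
Unemployment rate = 10.15 / 167.80 = 6.05%.
Labor force participation rate = 167.80 / 267.18 = 62.80%.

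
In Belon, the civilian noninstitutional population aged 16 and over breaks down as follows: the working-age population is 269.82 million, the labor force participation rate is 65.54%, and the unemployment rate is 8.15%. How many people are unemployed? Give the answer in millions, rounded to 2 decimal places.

About 14.41 million are unemployed.

Labor force = 0.6554 × 269.82 = 176.84 million.
Unemployed = 0.0815 × 176.84 ≈ 14.41 million.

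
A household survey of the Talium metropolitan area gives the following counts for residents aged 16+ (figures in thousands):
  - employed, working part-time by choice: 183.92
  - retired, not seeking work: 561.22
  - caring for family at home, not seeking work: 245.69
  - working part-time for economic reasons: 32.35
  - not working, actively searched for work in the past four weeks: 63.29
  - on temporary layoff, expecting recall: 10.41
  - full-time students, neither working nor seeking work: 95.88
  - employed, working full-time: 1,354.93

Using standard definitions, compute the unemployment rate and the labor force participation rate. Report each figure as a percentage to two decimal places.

Unemployment rate ≈ 4.48%; labor force participation rate ≈ 64.56%.

Employed = 183.92 + 32.35 + 1,354.93 = 1,571.20 thousand (anyone who worked, including part-time for economic reasons, counts as employed).
Unemployed = 63.29 + 10.41 = 73.70 thousand (jobless and actively searching, or on temporary layoff).
Labor force = 1,571.20 + 73.70 = 1,644.90 thousand.
Not in labor force = 561.22 + 245.69 + 95.88 = 902.79 thousand (those not working and not actively searching are outside the labor force).
Civilian working-age population = 1,644.90 + 902.79 = 2,547.69 thousand.
Unemployment rate = 73.70 / 1,644.90 = 4.48%.
Labor force participation rate = 1,644.90 / 2,547.69 = 64.56%.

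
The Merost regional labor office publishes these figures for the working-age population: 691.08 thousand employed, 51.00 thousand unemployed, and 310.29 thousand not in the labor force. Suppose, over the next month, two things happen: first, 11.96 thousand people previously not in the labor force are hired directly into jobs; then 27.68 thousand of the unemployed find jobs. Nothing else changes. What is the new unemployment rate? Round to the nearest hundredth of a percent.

Initially, labor force = 691.08 + 51.00 = 742.08 thousand, so u = 51.00/742.08 = 6.87%.
After the first change, employed and labor force both rise by 11.96; unemployed unchanged → E = 703.04, U = 51.00, labor force = 754.04 thousand.
After the second change, unemployed falls and employed rises by 27.68; labor force unchanged → E = 730.72, U = 23.32, labor force = 754.04 thousand.
New unemployment rate = 23.32 / 754.04 = 3.09%.

New unemployment rate ≈ 3.09%.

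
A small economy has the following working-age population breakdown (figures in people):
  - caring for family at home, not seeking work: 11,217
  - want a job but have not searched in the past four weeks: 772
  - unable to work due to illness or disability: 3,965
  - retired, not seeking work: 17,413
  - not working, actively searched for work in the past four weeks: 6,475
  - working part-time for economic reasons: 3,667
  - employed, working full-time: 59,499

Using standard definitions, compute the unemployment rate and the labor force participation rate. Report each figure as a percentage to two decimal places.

Employed = 3,667 + 59,499 = 63,166 (anyone who worked, including part-time for economic reasons, counts as employed).
Unemployed = 6,475.
Labor force = 63,166 + 6,475 = 69,641.
Not in labor force = 11,217 + 772 + 3,965 + 17,413 = 33,367 (those not working and not actively searching are outside the labor force — including those who want a job but have given up searching).
Civilian working-age population = 69,641 + 33,367 = 103,008.
Unemployment rate = 6,475 / 69,641 = 9.30%.
Labor force participation rate = 69,641 / 103,008 = 67.61%.

Unemployment rate ≈ 9.30%; labor force participation rate ≈ 67.61%.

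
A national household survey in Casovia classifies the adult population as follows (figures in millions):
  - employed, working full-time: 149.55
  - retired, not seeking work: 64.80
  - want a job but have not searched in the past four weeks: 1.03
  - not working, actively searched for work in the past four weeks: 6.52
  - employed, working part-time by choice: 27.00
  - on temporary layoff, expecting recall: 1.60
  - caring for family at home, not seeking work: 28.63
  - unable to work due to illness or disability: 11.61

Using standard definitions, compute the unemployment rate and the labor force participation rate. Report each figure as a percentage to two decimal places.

Employed = 149.55 + 27.00 = 176.55 million.
Unemployed = 6.52 + 1.60 = 8.12 million (jobless and actively searching, or on temporary layoff).
Labor force = 176.55 + 8.12 = 184.67 million.
Not in labor force = 64.80 + 1.03 + 28.63 + 11.61 = 106.07 million (those not working and not actively searching are outside the labor force — including those who want a job but have given up searching).
Civilian working-age population = 184.67 + 106.07 = 290.74 million.
Unemployment rate = 8.12 / 184.67 = 4.40%.
Labor force participation rate = 184.67 / 290.74 = 63.52%.

Unemployment rate ≈ 4.40%; labor force participation rate ≈ 63.52%.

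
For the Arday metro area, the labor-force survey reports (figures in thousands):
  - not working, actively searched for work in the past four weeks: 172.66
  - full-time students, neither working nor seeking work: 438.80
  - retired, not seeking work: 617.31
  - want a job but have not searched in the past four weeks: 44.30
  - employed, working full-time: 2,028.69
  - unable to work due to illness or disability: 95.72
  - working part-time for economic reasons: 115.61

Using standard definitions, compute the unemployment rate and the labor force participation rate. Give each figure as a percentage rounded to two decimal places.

Employed = 2,028.69 + 115.61 = 2,144.30 thousand (anyone who worked, including part-time for economic reasons, counts as employed).
Unemployed = 172.66 thousand.
Labor force = 2,144.30 + 172.66 = 2,316.96 thousand.
Not in labor force = 438.80 + 617.31 + 44.30 + 95.72 = 1,196.13 thousand (those not working and not actively searching are outside the labor force — including those who want a job but have given up searching).
Civilian working-age population = 2,316.96 + 1,196.13 = 3,513.09 thousand.
Unemployment rate = 172.66 / 2,316.96 = 7.45%.
Labor force participation rate = 2,316.96 / 3,513.09 = 65.95%.

Unemployment rate ≈ 7.45%; labor force participation rate ≈ 65.95%.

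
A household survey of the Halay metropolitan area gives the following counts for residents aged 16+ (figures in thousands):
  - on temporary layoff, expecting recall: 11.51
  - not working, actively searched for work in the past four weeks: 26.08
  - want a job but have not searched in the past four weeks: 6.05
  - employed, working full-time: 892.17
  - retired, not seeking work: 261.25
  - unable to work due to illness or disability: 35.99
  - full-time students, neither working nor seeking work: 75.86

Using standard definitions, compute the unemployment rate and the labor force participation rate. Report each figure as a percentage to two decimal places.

Unemployment rate ≈ 4.04%; labor force participation rate ≈ 71.03%.

Employed = 892.17 thousand.
Unemployed = 11.51 + 26.08 = 37.59 thousand (jobless and actively searching, or on temporary layoff).
Labor force = 892.17 + 37.59 = 929.76 thousand.
Not in labor force = 6.05 + 261.25 + 35.99 + 75.86 = 379.15 thousand (those not working and not actively searching are outside the labor force — including those who want a job but have given up searching).
Civilian working-age population = 929.76 + 379.15 = 1,308.91 thousand.
Unemployment rate = 37.59 / 929.76 = 4.04%.
Labor force participation rate = 929.76 / 1,308.91 = 71.03%.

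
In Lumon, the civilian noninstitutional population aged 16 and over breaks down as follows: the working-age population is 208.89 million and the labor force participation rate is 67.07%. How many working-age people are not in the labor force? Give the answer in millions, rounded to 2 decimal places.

About 68.79 million are not in the labor force.

Share not in the labor force = 1 − 0.6707 = 0.3293.
Not in labor force = 0.3293 × 208.89 ≈ 68.79 million.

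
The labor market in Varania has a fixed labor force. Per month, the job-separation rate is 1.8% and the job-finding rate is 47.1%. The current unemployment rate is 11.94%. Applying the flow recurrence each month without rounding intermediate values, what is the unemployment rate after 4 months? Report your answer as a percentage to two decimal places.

With a fixed labor force, u_{t+1} = u_t + s·(1−u_t) − f·u_t = u_t·(1−s−f) + s.
Here 1−s−f = 0.511 and s = 0.018.
u_1 = 0.119400 × 0.511 + 0.018 = 0.079013.
u_2 = 0.079013 × 0.511 + 0.018 = 0.058376.
u_3 = 0.058376 × 0.511 + 0.018 = 0.047830.
u_4 = 0.047830 × 0.511 + 0.018 = 0.042441.

Unemployment rate after four months ≈ 4.24%.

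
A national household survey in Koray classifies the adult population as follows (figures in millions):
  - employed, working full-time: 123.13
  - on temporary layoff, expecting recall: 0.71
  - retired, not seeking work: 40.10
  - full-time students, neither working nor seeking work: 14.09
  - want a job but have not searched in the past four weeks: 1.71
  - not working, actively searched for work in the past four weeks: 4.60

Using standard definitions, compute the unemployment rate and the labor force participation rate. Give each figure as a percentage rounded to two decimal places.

Unemployment rate ≈ 4.13%; labor force participation rate ≈ 69.68%.

Employed = 123.13 million.
Unemployed = 0.71 + 4.60 = 5.31 million (jobless and actively searching, or on temporary layoff).
Labor force = 123.13 + 5.31 = 128.44 million.
Not in labor force = 40.10 + 14.09 + 1.71 = 55.90 million (those not working and not actively searching are outside the labor force — including those who want a job but have given up searching).
Civilian working-age population = 128.44 + 55.90 = 184.34 million.
Unemployment rate = 5.31 / 128.44 = 4.13%.
Labor force participation rate = 128.44 / 184.34 = 69.68%.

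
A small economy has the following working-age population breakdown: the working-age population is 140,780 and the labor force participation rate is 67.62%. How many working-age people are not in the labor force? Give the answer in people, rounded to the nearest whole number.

Share not in the labor force = 1 − 0.6762 = 0.3238.
Not in labor force = 0.3238 × 140,780 ≈ 45,585.

About 45,585 are not in the labor force.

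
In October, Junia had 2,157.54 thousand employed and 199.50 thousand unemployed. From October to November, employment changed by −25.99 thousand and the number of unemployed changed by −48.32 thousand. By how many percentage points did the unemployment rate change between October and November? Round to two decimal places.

The unemployment rate changed by −1.84 percentage points.

October: labor force = 2,157.54 + 199.50 = 2,357.04; u = 199.50/2,357.04 = 8.46%.
November: labor force = 2,131.55 + 151.18 = 2,282.73; u = 151.18/2,282.73 = 6.62%.
Change = 6.62% − 8.46% = −1.84 pp.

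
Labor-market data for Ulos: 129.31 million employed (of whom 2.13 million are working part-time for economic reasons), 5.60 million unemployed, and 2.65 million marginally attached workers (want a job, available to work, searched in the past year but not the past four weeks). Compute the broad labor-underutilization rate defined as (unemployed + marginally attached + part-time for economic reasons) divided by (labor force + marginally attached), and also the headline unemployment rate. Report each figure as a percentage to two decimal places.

Broad underutilization rate ≈ 7.55%; headline unemployment rate ≈ 4.15%.

Labor force = 129.31 + 5.60 = 134.91 million.
Numerator = 5.60 + 2.65 + 2.13 = 10.38 million.
Denominator = 134.91 + 2.65 = 137.56 million.
Broad rate = 10.38 / 137.56 = 7.55%.
Headline unemployment rate = 5.60 / 134.91 = 4.15%.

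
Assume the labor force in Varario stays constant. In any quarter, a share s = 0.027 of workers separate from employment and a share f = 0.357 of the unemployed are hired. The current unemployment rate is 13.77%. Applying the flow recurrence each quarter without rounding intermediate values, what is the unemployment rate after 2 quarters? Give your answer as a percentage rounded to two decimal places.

With a fixed labor force, u_{t+1} = u_t + s·(1−u_t) − f·u_t = u_t·(1−s−f) + s.
Here 1−s−f = 0.616 and s = 0.027.
u_1 = 0.137700 × 0.616 + 0.027 = 0.111823.
u_2 = 0.111823 × 0.616 + 0.027 = 0.095883.

Unemployment rate after two quarters ≈ 9.59%.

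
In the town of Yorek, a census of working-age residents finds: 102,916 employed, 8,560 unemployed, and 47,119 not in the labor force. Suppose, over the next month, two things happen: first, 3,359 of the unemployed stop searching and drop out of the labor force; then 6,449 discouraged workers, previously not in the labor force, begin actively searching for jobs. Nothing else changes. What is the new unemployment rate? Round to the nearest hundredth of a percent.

Initially, labor force = 102,916 + 8,560 = 111,476, so u = 8,560/111,476 = 7.68%.
After the first change, unemployed and labor force both fall by 3,359 → E = 102,916, U = 5,201, labor force = 108,117.
After the second change, unemployed and labor force both rise by 6,449 → E = 102,916, U = 11,650, labor force = 114,566.
New unemployment rate = 11,650 / 114,566 = 10.17%.

New unemployment rate ≈ 10.17%.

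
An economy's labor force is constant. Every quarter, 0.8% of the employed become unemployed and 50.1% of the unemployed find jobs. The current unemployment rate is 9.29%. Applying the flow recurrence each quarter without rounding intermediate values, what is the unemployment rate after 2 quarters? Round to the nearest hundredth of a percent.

With a fixed labor force, u_{t+1} = u_t + s·(1−u_t) − f·u_t = u_t·(1−s−f) + s.
Here 1−s−f = 0.491 and s = 0.008.
u_1 = 0.092900 × 0.491 + 0.008 = 0.053614.
u_2 = 0.053614 × 0.491 + 0.008 = 0.034324.

Unemployment rate after two quarters ≈ 3.43%.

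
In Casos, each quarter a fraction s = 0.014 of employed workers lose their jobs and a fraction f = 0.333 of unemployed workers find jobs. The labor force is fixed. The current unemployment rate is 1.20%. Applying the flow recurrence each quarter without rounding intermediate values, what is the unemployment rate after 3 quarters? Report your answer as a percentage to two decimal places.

Unemployment rate after three quarters ≈ 3.25%.

With a fixed labor force, u_{t+1} = u_t + s·(1−u_t) − f·u_t = u_t·(1−s−f) + s.
Here 1−s−f = 0.653 and s = 0.014.
u_1 = 0.012000 × 0.653 + 0.014 = 0.021836.
u_2 = 0.021836 × 0.653 + 0.014 = 0.028259.
u_3 = 0.028259 × 0.653 + 0.014 = 0.032453.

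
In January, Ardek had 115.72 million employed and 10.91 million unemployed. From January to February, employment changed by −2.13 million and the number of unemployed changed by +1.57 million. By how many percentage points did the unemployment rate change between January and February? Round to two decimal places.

January: labor force = 115.72 + 10.91 = 126.63; u = 10.91/126.63 = 8.62%.
February: labor force = 113.59 + 12.48 = 126.07; u = 12.48/126.07 = 9.90%.
Change = 9.90% − 8.62% = +1.28 pp.

The unemployment rate changed by +1.28 percentage points.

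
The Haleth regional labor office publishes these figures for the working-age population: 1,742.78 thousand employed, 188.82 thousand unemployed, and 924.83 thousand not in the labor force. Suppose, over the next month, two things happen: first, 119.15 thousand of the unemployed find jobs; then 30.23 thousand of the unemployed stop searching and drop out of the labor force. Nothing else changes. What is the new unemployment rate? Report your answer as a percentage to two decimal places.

Initially, labor force = 1,742.78 + 188.82 = 1,931.60 thousand, so u = 188.82/1,931.60 = 9.78%.
After the first change, unemployed falls and employed rises by 119.15; labor force unchanged → E = 1,861.93, U = 69.67, labor force = 1,931.60 thousand.
After the second change, unemployed and labor force both fall by 30.23 → E = 1,861.93, U = 39.44, labor force = 1,901.37 thousand.
New unemployment rate = 39.44 / 1,901.37 = 2.07%.

New unemployment rate ≈ 2.07%.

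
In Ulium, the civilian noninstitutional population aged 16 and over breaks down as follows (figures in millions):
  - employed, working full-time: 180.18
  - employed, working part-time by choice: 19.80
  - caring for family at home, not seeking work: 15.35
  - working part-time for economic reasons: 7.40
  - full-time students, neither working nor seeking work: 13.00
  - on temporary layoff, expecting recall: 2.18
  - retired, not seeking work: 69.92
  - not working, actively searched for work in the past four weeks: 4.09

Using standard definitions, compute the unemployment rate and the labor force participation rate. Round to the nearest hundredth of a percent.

Unemployment rate ≈ 2.93%; labor force participation rate ≈ 68.50%.

Employed = 180.18 + 19.80 + 7.40 = 207.38 million (anyone who worked, including part-time for economic reasons, counts as employed).
Unemployed = 2.18 + 4.09 = 6.27 million (jobless and actively searching, or on temporary layoff).
Labor force = 207.38 + 6.27 = 213.65 million.
Not in labor force = 15.35 + 13.00 + 69.92 = 98.27 million (those not working and not actively searching are outside the labor force).
Civilian working-age population = 213.65 + 98.27 = 311.92 million.
Unemployment rate = 6.27 / 213.65 = 2.93%.
Labor force participation rate = 213.65 / 311.92 = 68.50%.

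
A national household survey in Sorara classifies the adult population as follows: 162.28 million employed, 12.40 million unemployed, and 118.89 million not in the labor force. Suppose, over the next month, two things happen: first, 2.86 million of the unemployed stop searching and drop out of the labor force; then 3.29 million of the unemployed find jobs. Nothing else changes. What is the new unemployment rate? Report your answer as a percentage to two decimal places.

Initially, labor force = 162.28 + 12.40 = 174.68 million, so u = 12.40/174.68 = 7.10%.
After the first change, unemployed and labor force both fall by 2.86 → E = 162.28, U = 9.54, labor force = 171.82 million.
After the second change, unemployed falls and employed rises by 3.29; labor force unchanged → E = 165.57, U = 6.25, labor force = 171.82 million.
New unemployment rate = 6.25 / 171.82 = 3.64%.

New unemployment rate ≈ 3.64%.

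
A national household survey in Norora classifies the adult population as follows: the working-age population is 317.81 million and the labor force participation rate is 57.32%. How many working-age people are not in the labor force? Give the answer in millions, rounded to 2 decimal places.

About 135.64 million are not in the labor force.

Share not in the labor force = 1 − 0.5732 = 0.4268.
Not in labor force = 0.4268 × 317.81 ≈ 135.64 million.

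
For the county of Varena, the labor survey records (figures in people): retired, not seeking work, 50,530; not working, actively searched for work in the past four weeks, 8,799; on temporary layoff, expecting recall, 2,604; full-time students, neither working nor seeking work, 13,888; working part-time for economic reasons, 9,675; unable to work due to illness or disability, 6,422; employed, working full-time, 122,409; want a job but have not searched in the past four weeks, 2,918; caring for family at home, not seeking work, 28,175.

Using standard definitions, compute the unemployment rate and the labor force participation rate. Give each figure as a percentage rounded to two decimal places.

Employed = 9,675 + 122,409 = 132,084 (anyone who worked, including part-time for economic reasons, counts as employed).
Unemployed = 8,799 + 2,604 = 11,403 (jobless and actively searching, or on temporary layoff).
Labor force = 132,084 + 11,403 = 143,487.
Not in labor force = 50,530 + 13,888 + 6,422 + 2,918 + 28,175 = 101,933 (those not working and not actively searching are outside the labor force — including those who want a job but have given up searching).
Civilian working-age population = 143,487 + 101,933 = 245,420.
Unemployment rate = 11,403 / 143,487 = 7.95%.
Labor force participation rate = 143,487 / 245,420 = 58.47%.

Unemployment rate ≈ 7.95%; labor force participation rate ≈ 58.47%.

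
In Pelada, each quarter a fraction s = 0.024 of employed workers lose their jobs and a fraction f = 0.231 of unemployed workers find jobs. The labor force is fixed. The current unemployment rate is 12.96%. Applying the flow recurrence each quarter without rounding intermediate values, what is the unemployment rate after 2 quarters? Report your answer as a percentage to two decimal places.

With a fixed labor force, u_{t+1} = u_t + s·(1−u_t) − f·u_t = u_t·(1−s−f) + s.
Here 1−s−f = 0.745 and s = 0.024.
u_1 = 0.129600 × 0.745 + 0.024 = 0.120552.
u_2 = 0.120552 × 0.745 + 0.024 = 0.113811.

Unemployment rate after two quarters ≈ 11.38%.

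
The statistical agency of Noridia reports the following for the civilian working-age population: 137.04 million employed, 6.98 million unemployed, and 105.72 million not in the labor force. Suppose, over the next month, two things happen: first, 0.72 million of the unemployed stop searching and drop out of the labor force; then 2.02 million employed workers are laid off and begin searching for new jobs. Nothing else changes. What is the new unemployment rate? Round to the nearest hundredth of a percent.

New unemployment rate ≈ 5.78%.

Initially, labor force = 137.04 + 6.98 = 144.02 million, so u = 6.98/144.02 = 4.85%.
After the first change, unemployed and labor force both fall by 0.72 → E = 137.04, U = 6.26, labor force = 143.30 million.
After the second change, employed falls and unemployed rises by 2.02; labor force unchanged → E = 135.02, U = 8.28, labor force = 143.30 million.
New unemployment rate = 8.28 / 143.30 = 5.78%.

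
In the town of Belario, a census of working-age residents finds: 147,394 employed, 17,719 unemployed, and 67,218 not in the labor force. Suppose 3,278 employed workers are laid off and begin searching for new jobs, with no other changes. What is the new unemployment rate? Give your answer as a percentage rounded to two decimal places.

Initially, labor force = 147,394 + 17,719 = 165,113, so u = 17,719/165,113 = 10.73%.
After the change, employed falls and unemployed rises by 3,278; labor force unchanged → E = 144,116, U = 20,997, labor force = 165,113.
New unemployment rate = 20,997 / 165,113 = 12.72%.

New unemployment rate ≈ 12.72%.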